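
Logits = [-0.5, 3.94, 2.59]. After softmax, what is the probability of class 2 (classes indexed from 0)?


Exponentials: e^-0.5=0.6065, e^3.94=51.4186, e^2.59=13.3298
Sum = 65.3549
Softmax = [0.0093, 0.7868, 0.204]
p[2] = 13.3298/65.3549 = 0.204

0.204


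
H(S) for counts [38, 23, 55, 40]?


Probabilities: [38/156, 23/156, 55/156, 40/156] ≈ [0.2436, 0.1474, 0.3526, 0.2564]
H = -((38/156)·log₂(38/156) + (23/156)·log₂(23/156) + (55/156)·log₂(55/156) + (40/156)·log₂(40/156))
  = 1.9372 bits

1.9372 bits


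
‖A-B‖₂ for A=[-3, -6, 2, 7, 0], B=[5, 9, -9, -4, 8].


d = √((-3-5)² + (-6-9)² + (2+ 9)² + (7+ 4)² + (0-8)²)
  = √(64 + 225 + 121 + 121 + 64)
  = √595 = 24.3926

24.3926


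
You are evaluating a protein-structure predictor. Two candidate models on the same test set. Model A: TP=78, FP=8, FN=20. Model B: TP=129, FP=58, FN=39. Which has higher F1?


Model A: P=78/86=0.907, R=78/98=0.7959, F1=2PR/(P+R)=2TP/(2TP+FP+FN)=156/184=0.8478
Model B: P=129/187=0.6898, R=129/168=0.7679, F1=2PR/(P+R)=2TP/(2TP+FP+FN)=258/355=0.7268
0.8478 > 0.7268 → Model A

Model A


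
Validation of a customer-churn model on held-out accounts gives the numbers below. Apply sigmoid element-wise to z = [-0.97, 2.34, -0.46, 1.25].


σ(-0.97) = 1/(1+e^0.97) = 0.2749
σ(2.34) = 1/(1+e^-2.34) = 0.9121
σ(-0.46) = 1/(1+e^0.46) = 0.387
σ(1.25) = 1/(1+e^-1.25) = 0.7773
result = [0.2749, 0.9121, 0.387, 0.7773]

[0.2749, 0.9121, 0.387, 0.7773]


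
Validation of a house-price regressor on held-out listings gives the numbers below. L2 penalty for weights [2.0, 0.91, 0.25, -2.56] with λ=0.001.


‖w‖₂² = (2.0)² + (0.91)² + (0.25)² + (-2.56)²
     = 4 + 0.8281 + 0.0625 + 6.5536
     = 11.4442
λ·‖w‖₂² = 0.001·11.4442 = 0.011444

0.011444


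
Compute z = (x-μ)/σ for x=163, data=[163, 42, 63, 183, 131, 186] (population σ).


μ = 128, σ = 56.6333
z = (163 - 128)/56.6333 = 0.618

0.618


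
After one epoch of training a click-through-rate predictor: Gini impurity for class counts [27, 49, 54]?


Probabilities: [27/130, 49/130, 54/130] ≈ [0.2077, 0.3769, 0.4154]
Σpᵢ² = (729 + 2401 + 2916)/130² = 6046/16900
Gini = 1 - Σpᵢ² = 1 - 6046/16900 = 0.6422

0.6422


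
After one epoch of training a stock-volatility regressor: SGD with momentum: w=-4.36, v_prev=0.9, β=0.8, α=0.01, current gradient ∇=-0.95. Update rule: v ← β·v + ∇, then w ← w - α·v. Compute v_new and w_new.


v_new = 0.8·0.9 - 0.95 = 0.72 - 0.95 = -0.23
w_new = -4.36 - 0.01·-0.23 = -4.36 + 0.0023 = -4.3577

v_new=-0.23, w_new=-4.3577


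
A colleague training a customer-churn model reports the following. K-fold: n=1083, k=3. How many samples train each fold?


Fold size = 1083/3 = 361
Training per fold = 1083 - 361 = 722

722


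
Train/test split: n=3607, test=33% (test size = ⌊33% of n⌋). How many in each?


Test = ⌊3607·33/100⌋ = 1190
Train = 3607 - 1190 = 2417

Train: 2417, Test: 1190


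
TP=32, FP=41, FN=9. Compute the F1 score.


Precision = 32/73 = 0.4384
Recall = 32/41 = 0.7805
F1 = 2·P·R/(P+R) = 2·TP/(2·TP+FP+FN) = 64/(64+41+9) = 64/114 = 0.5614

0.5614


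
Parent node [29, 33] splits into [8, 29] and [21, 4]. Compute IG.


Parent = [29, 33], H_parent = 0.997
H_left = 0.7532 (n=37), H_right = 0.6343 (n=25)
H_children = (37/62)·0.7532 + (25/62)·0.6343 = 0.7053
IG = 0.997 - 0.7053 = 0.2917

0.2917


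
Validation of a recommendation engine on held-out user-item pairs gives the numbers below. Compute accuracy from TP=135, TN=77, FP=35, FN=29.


Accuracy = (TP+TN)/(TP+TN+FP+FN)
= (135+77)/(276)
= 212/276 = 76.81%

76.81%


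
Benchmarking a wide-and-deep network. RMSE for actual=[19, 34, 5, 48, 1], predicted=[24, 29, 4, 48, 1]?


MSE = 51/5 = 10.2
RMSE = √(51/5) = 3.1937

3.1937


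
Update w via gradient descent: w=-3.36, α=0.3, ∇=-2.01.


w_new = w - α·∇
= -3.36 - 0.3·-2.01
= -3.36 + 0.603
= -2.757

-2.757


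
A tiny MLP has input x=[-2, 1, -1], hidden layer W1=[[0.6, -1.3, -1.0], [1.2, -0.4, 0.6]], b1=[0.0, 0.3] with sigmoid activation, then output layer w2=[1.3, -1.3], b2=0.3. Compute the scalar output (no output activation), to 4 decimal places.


z1[0] = (0.6)·(-2) + (-1.3)·(1) + (-1.0)·(-1) + 0.0 = -1.5
z1[1] = (1.2)·(-2) + (-0.4)·(1) + (0.6)·(-1) + 0.3 = -3.1
h = sigmoid(z1) = [0.1824, 0.0431]
output = (1.3)·(0.1824) + (-1.3)·(0.0431) + 0.3 = 0.4811

0.4811


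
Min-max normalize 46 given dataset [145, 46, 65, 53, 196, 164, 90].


min=46, max=196
(46-46)/(196-46) = 0/150 = 0.0

0.0


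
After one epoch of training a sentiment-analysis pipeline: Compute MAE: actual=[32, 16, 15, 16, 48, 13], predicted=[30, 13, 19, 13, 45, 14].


Absolute errors: |32-30|=2, |16-13|=3, |15-19|=4, |16-13|=3, |48-45|=3, |13-14|=1
Sum = 16
MAE = 16/6 = 8/3

8/3


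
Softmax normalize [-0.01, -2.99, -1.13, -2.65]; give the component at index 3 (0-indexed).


Exponentials: e^-0.01=0.99, e^-2.99=0.0503, e^-1.13=0.323, e^-2.65=0.0707
Sum = 1.434
Softmax = [0.6904, 0.0351, 0.2253, 0.0493]
p[3] = 0.0707/1.434 = 0.0493

0.0493


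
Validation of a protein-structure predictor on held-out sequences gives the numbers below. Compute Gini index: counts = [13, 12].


Probabilities: [13/25, 12/25] ≈ [0.52, 0.48]
Σpᵢ² = (169 + 144)/25² = 313/625
Gini = 1 - Σpᵢ² = 1 - 313/625 = 0.4992

0.4992


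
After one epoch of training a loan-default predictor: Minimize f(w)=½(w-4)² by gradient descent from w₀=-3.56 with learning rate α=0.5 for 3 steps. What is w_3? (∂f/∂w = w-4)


step 1: grad = -3.56-4 = -7.56; w = -3.56 - 0.5·(-7.56) = 0.22
step 2: grad = 0.22-4 = -3.78; w = 0.22 - 0.5·(-3.78) = 2.11
step 3: grad = 2.11-4 = -1.89; w = 2.11 - 0.5·(-1.89) = 3.055

3.055


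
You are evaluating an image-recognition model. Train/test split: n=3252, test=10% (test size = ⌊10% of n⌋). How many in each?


Test = ⌊3252·10/100⌋ = 325
Train = 3252 - 325 = 2927

Train: 2927, Test: 325


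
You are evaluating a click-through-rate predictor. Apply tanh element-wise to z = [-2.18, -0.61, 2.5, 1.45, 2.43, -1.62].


tanh(-2.18) = -0.9748
tanh(-0.61) = -0.5441
tanh(2.5) = 0.9866
tanh(1.45) = 0.8957
tanh(2.43) = 0.9846
tanh(-1.62) = -0.9246
result = [-0.9748, -0.5441, 0.9866, 0.8957, 0.9846, -0.9246]

[-0.9748, -0.5441, 0.9866, 0.8957, 0.9846, -0.9246]


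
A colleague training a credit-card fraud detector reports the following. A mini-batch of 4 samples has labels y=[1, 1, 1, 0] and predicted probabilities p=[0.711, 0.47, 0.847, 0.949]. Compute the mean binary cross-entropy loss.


L[0] = -ln(0.711) = 0.3411
L[1] = -ln(0.47) = 0.755
L[2] = -ln(0.847) = 0.1661
L[3] = -ln(1-0.949) = -ln(0.051) = 2.9759
mean = (0.3411 + 0.755 + 0.1661 + 2.9759)/4 = 1.0595

1.0595


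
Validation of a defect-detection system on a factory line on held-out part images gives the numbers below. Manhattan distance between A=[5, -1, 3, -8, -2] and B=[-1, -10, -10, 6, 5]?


d = |5+ 1| + |-1+ 10| + |3+ 10| + |-8-6| + |-2-5|
  = 6 + 9 + 13 + 14 + 7
  = 49

49


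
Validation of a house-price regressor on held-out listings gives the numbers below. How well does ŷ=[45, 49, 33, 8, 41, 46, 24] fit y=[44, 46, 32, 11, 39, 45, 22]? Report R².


ȳ = 34.1429
SS_res = Σ(y-ŷ)² = 29
SS_tot = Σ(y-ȳ)² = 1066.86
R² = 1 - SS_res/SS_tot = 1 - 0.0272 = 0.9728

0.9728


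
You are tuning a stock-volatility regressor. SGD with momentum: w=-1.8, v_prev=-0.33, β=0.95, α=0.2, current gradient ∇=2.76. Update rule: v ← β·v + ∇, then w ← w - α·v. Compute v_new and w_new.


v_new = 0.95·-0.33 + 2.76 = -0.3135 + 2.76 = 2.4465
w_new = -1.8 - 0.2·2.4465 = -1.8 - 0.4893 = -2.2893

v_new=2.4465, w_new=-2.2893


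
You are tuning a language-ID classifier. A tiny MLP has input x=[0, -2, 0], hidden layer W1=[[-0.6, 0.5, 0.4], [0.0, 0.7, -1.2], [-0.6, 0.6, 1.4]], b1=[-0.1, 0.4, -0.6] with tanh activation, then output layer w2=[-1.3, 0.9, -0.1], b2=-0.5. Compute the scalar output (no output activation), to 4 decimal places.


z1[0] = (-0.6)·(0) + (0.5)·(-2) + (0.4)·(0) - 0.1 = -1.1
z1[1] = (0.0)·(0) + (0.7)·(-2) + (-1.2)·(0) + 0.4 = -1.0
z1[2] = (-0.6)·(0) + (0.6)·(-2) + (1.4)·(0) - 0.6 = -1.8
h = tanh(z1) = [-0.8005, -0.7616, -0.9468]
output = (-1.3)·(-0.8005) + (0.9)·(-0.7616) + (-0.1)·(-0.9468) - 0.5 = -0.0501

-0.0501


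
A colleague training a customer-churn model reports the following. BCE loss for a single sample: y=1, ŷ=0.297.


BCE = -[y·ln(p) + (1-y)·ln(1-p)]
= -1·ln(0.297) - 0
= -ln(0.297) = 1.214

1.214


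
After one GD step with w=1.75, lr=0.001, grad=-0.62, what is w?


w_new = w - α·∇
= 1.75 - 0.001·-0.62
= 1.75 + 0.00062
= 1.75062

1.75062


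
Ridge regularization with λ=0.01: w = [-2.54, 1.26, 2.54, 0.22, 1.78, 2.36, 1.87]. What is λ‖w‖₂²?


‖w‖₂² = (-2.54)² + (1.26)² + (2.54)² + (0.22)² + (1.78)² + (2.36)² + (1.87)²
     = 6.4516 + 1.5876 + 6.4516 + 0.0484 + 3.1684 + 5.5696 + 3.4969
     = 26.7741
λ·‖w‖₂² = 0.01·26.7741 = 0.267741

0.267741


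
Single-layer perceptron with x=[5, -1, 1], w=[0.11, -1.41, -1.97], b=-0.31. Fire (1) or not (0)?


z = (5)·(0.11) + (-1)·(-1.41) + (1)·(-1.97) - 0.31
  = -0.32
step(z) = 0 (z<0)

0


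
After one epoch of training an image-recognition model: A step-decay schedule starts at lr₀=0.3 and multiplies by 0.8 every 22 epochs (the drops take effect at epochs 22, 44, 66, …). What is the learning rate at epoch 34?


n_drops = ⌊34/22⌋ = 1
lr = 0.3·0.8^1 = 0.3·0.8 = 0.24

0.24


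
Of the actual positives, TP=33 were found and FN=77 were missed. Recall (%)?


Recall = TP/(TP+FN)
= 33/(33+77)
= 33/110 = 30.0%

30.0%


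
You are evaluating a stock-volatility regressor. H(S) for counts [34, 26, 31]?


Probabilities: [34/91, 26/91, 31/91] ≈ [0.3736, 0.2857, 0.3407]
H = -((34/91)·log₂(34/91) + (26/91)·log₂(26/91) + (31/91)·log₂(31/91))
  = 1.5763 bits

1.5763 bits


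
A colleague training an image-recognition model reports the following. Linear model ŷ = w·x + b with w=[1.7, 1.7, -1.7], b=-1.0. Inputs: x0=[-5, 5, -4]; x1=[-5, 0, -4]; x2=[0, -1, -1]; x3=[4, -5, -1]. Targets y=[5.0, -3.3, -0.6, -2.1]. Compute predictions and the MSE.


ŷ0 = (1.7)·(-5) + (1.7)·(5) + (-1.7)·(-4) - 1.0 = 5.8
ŷ1 = (1.7)·(-5) + (1.7)·(0) + (-1.7)·(-4) - 1.0 = -2.7
ŷ2 = (1.7)·(0) + (1.7)·(-1) + (-1.7)·(-1) - 1.0 = -1.0
ŷ3 = (1.7)·(4) + (1.7)·(-5) + (-1.7)·(-1) - 1.0 = -1.0
errors² = [0.64, 0.36, 0.16, 1.21]
MSE = 2.3700/4 = 0.5925

0.5925


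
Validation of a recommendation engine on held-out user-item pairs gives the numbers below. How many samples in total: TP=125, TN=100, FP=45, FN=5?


Total = TP + TN + FP + FN
= 125 + 100 + 45 + 5
= 275
(Predicted positive: 170, predicted negative: 105)

275


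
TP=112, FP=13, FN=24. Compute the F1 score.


Precision = 112/125 = 0.896
Recall = 112/136 = 0.8235
F1 = 2·P·R/(P+R) = 2·TP/(2·TP+FP+FN) = 224/(224+13+24) = 224/261 = 0.8582

0.8582


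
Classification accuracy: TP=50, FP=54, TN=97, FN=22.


Accuracy = (TP+TN)/(TP+TN+FP+FN)
= (50+97)/(223)
= 147/223 = 65.92%

65.92%


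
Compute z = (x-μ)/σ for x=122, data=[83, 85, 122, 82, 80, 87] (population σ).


μ = 89.8333, σ = 14.5535
z = (122 - 89.8333)/14.5535 = 2.2102

2.2102


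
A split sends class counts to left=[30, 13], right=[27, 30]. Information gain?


Parent = [57, 43], H_parent = 0.9858
H_left = 0.8841 (n=43), H_right = 0.998 (n=57)
H_children = (43/100)·0.8841 + (57/100)·0.998 = 0.949
IG = 0.9858 - 0.949 = 0.0368

0.0368


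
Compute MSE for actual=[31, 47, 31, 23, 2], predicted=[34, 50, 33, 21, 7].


Squared errors: (31-34)²=9, (47-50)²=9, (31-33)²=4, (23-21)²=4, (2-7)²=25
Sum = 51
MSE = 51/5 = 51/5

51/5


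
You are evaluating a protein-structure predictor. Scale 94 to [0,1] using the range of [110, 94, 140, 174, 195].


min=94, max=195
(94-94)/(195-94) = 0/101 = 0.0

0.0


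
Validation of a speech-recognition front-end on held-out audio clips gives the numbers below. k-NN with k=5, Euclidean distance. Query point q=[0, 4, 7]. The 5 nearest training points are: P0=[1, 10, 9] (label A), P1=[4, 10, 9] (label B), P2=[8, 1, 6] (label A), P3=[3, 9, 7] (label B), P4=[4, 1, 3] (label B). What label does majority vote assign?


d(q,P0) = 6.4031  (label A)
d(q,P1) = 7.4833  (label B)
d(q,P2) = 8.6023  (label A)
d(q,P3) = 5.831  (label B)
d(q,P4) = 6.4031  (label B)
Votes: A=2, B=3
Majority → B

B


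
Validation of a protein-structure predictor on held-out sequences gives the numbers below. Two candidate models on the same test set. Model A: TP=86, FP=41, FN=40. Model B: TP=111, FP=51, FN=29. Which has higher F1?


Model A: P=86/127=0.6772, R=86/126=0.6825, F1=2PR/(P+R)=2TP/(2TP+FP+FN)=172/253=0.6798
Model B: P=111/162=0.6852, R=111/140=0.7929, F1=2PR/(P+R)=2TP/(2TP+FP+FN)=222/302=0.7351
0.6798 < 0.7351 → Model B

Model B


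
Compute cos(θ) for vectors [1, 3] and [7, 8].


A·B = 1·7 + 3·8 = 31
‖A‖ = √10 = 3.1623, ‖B‖ = √113 = 10.6301
cos = 31/(√10·√113) = 31/√1130 = 0.9222

0.9222


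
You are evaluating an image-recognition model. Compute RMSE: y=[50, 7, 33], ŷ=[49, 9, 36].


MSE = 14/3 = 4.6667
RMSE = √(14/3) = 2.1602

2.1602


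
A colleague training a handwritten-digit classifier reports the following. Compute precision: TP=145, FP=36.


Precision = TP/(TP+FP)
= 145/(145+36)
= 145/181 = 80.11%

80.11%


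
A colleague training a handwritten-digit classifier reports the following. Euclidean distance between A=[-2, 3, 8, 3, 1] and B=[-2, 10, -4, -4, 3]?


d = √((-2+ 2)² + (3-10)² + (8+ 4)² + (3+ 4)² + (1-3)²)
  = √(0 + 49 + 144 + 49 + 4)
  = √246 = 15.6844

15.6844


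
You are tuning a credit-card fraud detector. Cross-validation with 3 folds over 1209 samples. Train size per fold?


Fold size = 1209/3 = 403
Training per fold = 1209 - 403 = 806

806


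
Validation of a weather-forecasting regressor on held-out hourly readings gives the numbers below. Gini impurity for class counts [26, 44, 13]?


Probabilities: [26/83, 44/83, 13/83] ≈ [0.3133, 0.5301, 0.1566]
Σpᵢ² = (676 + 1936 + 169)/83² = 2781/6889
Gini = 1 - Σpᵢ² = 1 - 2781/6889 = 0.5963

0.5963


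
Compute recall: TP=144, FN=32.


Recall = TP/(TP+FN)
= 144/(144+32)
= 144/176 = 81.82%

81.82%


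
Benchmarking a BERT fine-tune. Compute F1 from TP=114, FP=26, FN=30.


Precision = 114/140 = 0.8143
Recall = 114/144 = 0.7917
F1 = 2·P·R/(P+R) = 2·TP/(2·TP+FP+FN) = 228/(228+26+30) = 228/284 = 0.8028

0.8028


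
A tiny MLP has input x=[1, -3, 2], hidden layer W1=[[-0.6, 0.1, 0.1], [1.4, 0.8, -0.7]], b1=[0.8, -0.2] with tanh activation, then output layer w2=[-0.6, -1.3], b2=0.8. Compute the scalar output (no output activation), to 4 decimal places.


z1[0] = (-0.6)·(1) + (0.1)·(-3) + (0.1)·(2) + 0.8 = 0.1
z1[1] = (1.4)·(1) + (0.8)·(-3) + (-0.7)·(2) - 0.2 = -2.6
h = tanh(z1) = [0.0997, -0.989]
output = (-0.6)·(0.0997) + (-1.3)·(-0.989) + 0.8 = 2.0259

2.0259


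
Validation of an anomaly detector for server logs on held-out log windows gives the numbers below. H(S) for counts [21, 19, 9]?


Probabilities: [21/49, 19/49, 9/49] ≈ [0.4286, 0.3878, 0.1837]
H = -((21/49)·log₂(21/49) + (19/49)·log₂(19/49) + (9/49)·log₂(9/49))
  = 1.5029 bits

1.5029 bits


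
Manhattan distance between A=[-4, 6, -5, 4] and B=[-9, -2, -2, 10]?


d = |-4+ 9| + |6+ 2| + |-5+ 2| + |4-10|
  = 5 + 8 + 3 + 6
  = 22

22


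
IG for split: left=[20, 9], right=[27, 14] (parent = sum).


Parent = [47, 23], H_parent = 0.9135
H_left = 0.8936 (n=29), H_right = 0.9262 (n=41)
H_children = (29/70)·0.8936 + (41/70)·0.9262 = 0.9127
IG = 0.9135 - 0.9127 = 0.0008

0.0008


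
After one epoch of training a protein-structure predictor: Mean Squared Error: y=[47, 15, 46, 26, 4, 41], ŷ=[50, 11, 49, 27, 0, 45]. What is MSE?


Squared errors: (47-50)²=9, (15-11)²=16, (46-49)²=9, (26-27)²=1, (4-0)²=16, (41-45)²=16
Sum = 67
MSE = 67/6 = 67/6

67/6


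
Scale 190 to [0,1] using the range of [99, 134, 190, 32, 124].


min=32, max=190
(190-32)/(190-32) = 158/158 = 1.0

1.0


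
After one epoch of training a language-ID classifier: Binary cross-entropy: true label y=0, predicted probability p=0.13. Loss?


BCE = -[y·ln(p) + (1-y)·ln(1-p)]
= -0 - 1·ln(1-0.13)
= -ln(0.87) = 0.1393

0.1393


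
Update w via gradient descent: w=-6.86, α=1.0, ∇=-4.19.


w_new = w - α·∇
= -6.86 - 1.0·-4.19
= -6.86 + 4.19
= -2.67

-2.67


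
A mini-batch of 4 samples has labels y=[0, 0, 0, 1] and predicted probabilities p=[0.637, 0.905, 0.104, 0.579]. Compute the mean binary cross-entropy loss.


L[0] = -ln(1-0.637) = -ln(0.363) = 1.0134
L[1] = -ln(1-0.905) = -ln(0.095) = 2.3539
L[2] = -ln(1-0.104) = -ln(0.896) = 0.1098
L[3] = -ln(0.579) = 0.5465
mean = (1.0134 + 2.3539 + 0.1098 + 0.5465)/4 = 1.0059

1.0059


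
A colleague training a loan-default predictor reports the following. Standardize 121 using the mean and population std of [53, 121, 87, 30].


μ = 72.75, σ = 34.4556
z = (121 - 72.75)/34.4556 = 1.4004

1.4004


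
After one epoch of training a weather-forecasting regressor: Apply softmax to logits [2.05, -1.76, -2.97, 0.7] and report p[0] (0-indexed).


Exponentials: e^2.05=7.7679, e^-1.76=0.172, e^-2.97=0.0513, e^0.7=2.0138
Sum = 10.005
Softmax = [0.7764, 0.0172, 0.0051, 0.2013]
p[0] = 7.7679/10.005 = 0.7764

0.7764


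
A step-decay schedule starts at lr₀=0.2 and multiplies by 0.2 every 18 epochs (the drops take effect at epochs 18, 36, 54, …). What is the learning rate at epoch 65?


n_drops = ⌊65/18⌋ = 3
lr = 0.2·0.2^3 = 0.2·0.008 = 0.0016

0.0016


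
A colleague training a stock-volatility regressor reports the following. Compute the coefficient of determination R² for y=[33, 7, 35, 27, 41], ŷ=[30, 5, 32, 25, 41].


ȳ = 28.6
SS_res = Σ(y-ŷ)² = 26
SS_tot = Σ(y-ȳ)² = 683.2
R² = 1 - SS_res/SS_tot = 1 - 0.0381 = 0.9619

0.9619


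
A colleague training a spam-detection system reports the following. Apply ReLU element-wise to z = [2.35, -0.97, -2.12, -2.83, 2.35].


ReLU(2.35) = max(0, 2.35) = 2.35
ReLU(-0.97) = max(0, -0.97) = 0.0
ReLU(-2.12) = max(0, -2.12) = 0.0
ReLU(-2.83) = max(0, -2.83) = 0.0
ReLU(2.35) = max(0, 2.35) = 2.35
result = [2.35, 0.0, 0.0, 0.0, 2.35]

[2.35, 0.0, 0.0, 0.0, 2.35]


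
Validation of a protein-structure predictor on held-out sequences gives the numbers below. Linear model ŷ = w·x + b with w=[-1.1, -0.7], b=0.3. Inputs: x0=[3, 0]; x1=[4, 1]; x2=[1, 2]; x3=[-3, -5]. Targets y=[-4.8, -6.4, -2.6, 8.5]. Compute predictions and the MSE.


ŷ0 = (-1.1)·(3) + (-0.7)·(0) + 0.3 = -3.0
ŷ1 = (-1.1)·(4) + (-0.7)·(1) + 0.3 = -4.8
ŷ2 = (-1.1)·(1) + (-0.7)·(2) + 0.3 = -2.2
ŷ3 = (-1.1)·(-3) + (-0.7)·(-5) + 0.3 = 7.1
errors² = [3.24, 2.56, 0.16, 1.96]
MSE = 7.9200/4 = 1.98

1.98


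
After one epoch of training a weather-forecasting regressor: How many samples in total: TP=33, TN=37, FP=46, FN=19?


Total = TP + TN + FP + FN
= 33 + 37 + 46 + 19
= 135
(Predicted positive: 79, predicted negative: 56)

135


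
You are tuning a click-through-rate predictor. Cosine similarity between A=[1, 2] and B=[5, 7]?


A·B = 1·5 + 2·7 = 19
‖A‖ = √5 = 2.2361, ‖B‖ = √74 = 8.6023
cos = 19/(√5·√74) = 19/√370 = 0.9878

0.9878


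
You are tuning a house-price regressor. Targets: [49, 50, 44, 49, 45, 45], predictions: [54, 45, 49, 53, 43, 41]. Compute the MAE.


Absolute errors: |49-54|=5, |50-45|=5, |44-49|=5, |49-53|=4, |45-43|=2, |45-41|=4
Sum = 25
MAE = 25/6 = 25/6

25/6


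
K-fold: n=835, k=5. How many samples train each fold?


Fold size = 835/5 = 167
Training per fold = 835 - 167 = 668

668


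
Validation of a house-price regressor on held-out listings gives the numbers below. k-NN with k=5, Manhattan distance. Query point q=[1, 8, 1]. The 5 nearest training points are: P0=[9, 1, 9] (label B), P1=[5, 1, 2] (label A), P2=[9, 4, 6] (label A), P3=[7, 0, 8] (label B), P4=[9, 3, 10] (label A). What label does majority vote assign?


d(q,P0) = 23  (label B)
d(q,P1) = 12  (label A)
d(q,P2) = 17  (label A)
d(q,P3) = 21  (label B)
d(q,P4) = 22  (label A)
Votes: A=3, B=2
Majority → A

A


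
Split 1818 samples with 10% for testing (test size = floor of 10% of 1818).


Test = ⌊1818·10/100⌋ = 181
Train = 1818 - 181 = 1637

Train: 1637, Test: 181


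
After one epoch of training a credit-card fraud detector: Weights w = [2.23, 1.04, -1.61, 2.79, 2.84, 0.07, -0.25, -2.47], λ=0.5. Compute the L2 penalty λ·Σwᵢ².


‖w‖₂² = (2.23)² + (1.04)² + (-1.61)² + (2.79)² + (2.84)² + (0.07)² + (-0.25)² + (-2.47)²
     = 4.9729 + 1.0816 + 2.5921 + 7.7841 + 8.0656 + 0.0049 + 0.0625 + 6.1009
     = 30.6646
λ·‖w‖₂² = 0.5·30.6646 = 15.3323

15.3323


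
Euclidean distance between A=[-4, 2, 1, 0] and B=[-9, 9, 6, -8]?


d = √((-4+ 9)² + (2-9)² + (1-6)² + (0+ 8)²)
  = √(25 + 49 + 25 + 64)
  = √163 = 12.7671

12.7671


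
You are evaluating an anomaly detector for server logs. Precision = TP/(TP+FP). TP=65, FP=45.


Precision = TP/(TP+FP)
= 65/(65+45)
= 65/110 = 59.09%

59.09%


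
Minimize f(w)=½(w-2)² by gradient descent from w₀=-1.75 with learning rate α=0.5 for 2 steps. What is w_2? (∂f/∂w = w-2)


step 1: grad = -1.75-2 = -3.75; w = -1.75 - 0.5·(-3.75) = 0.125
step 2: grad = 0.125-2 = -1.875; w = 0.125 - 0.5·(-1.875) = 1.0625

1.0625


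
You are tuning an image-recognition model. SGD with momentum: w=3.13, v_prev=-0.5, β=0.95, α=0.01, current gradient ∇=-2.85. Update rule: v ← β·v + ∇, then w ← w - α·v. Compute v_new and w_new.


v_new = 0.95·-0.5 - 2.85 = -0.475 - 2.85 = -3.325
w_new = 3.13 - 0.01·-3.325 = 3.13 + 0.03325 = 3.16325

v_new=-3.325, w_new=3.16325


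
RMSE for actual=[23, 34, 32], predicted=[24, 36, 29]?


MSE = 14/3 = 4.6667
RMSE = √(14/3) = 2.1602

2.1602


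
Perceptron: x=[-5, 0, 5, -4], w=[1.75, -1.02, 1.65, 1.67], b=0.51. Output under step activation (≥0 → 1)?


z = (-5)·(1.75) + (0)·(-1.02) + (5)·(1.65) + (-4)·(1.67) + 0.51
  = -6.67
step(z) = 0 (z<0)

0


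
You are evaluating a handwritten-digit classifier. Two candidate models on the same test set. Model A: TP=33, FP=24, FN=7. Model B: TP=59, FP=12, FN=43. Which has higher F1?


Model A: P=33/57=0.5789, R=33/40=0.825, F1=2PR/(P+R)=2TP/(2TP+FP+FN)=66/97=0.6804
Model B: P=59/71=0.831, R=59/102=0.5784, F1=2PR/(P+R)=2TP/(2TP+FP+FN)=118/173=0.6821
0.6804 < 0.6821 → Model B

Model B


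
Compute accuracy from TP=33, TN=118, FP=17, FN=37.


Accuracy = (TP+TN)/(TP+TN+FP+FN)
= (33+118)/(205)
= 151/205 = 73.66%

73.66%


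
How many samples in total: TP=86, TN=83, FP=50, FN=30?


Total = TP + TN + FP + FN
= 86 + 83 + 50 + 30
= 249
(Predicted positive: 136, predicted negative: 113)

249


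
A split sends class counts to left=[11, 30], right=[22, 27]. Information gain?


Parent = [33, 57], H_parent = 0.9481
H_left = 0.839 (n=41), H_right = 0.9925 (n=49)
H_children = (41/90)·0.839 + (49/90)·0.9925 = 0.9226
IG = 0.9481 - 0.9226 = 0.0255

0.0255


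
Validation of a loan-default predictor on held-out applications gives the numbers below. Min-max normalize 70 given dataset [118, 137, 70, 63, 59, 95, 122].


min=59, max=137
(70-59)/(137-59) = 11/78 = 0.141

0.141


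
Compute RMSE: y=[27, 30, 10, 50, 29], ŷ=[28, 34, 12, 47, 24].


MSE = 55/5 = 11
RMSE = √(55/5) = 3.3166

3.3166


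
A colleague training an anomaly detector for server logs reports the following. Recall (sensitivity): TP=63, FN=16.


Recall = TP/(TP+FN)
= 63/(63+16)
= 63/79 = 79.75%

79.75%


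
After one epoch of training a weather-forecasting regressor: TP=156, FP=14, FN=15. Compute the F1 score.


Precision = 156/170 = 0.9176
Recall = 156/171 = 0.9123
F1 = 2·P·R/(P+R) = 2·TP/(2·TP+FP+FN) = 312/(312+14+15) = 312/341 = 0.915

0.915


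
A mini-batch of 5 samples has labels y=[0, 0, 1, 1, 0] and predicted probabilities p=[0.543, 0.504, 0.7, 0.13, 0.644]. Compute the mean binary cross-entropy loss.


L[0] = -ln(1-0.543) = -ln(0.457) = 0.7831
L[1] = -ln(1-0.504) = -ln(0.496) = 0.7012
L[2] = -ln(0.7) = 0.3567
L[3] = -ln(0.13) = 2.0402
L[4] = -ln(1-0.644) = -ln(0.356) = 1.0328
mean = (0.7831 + 0.7012 + 0.3567 + 2.0402 + 1.0328)/5 = 0.9828

0.9828


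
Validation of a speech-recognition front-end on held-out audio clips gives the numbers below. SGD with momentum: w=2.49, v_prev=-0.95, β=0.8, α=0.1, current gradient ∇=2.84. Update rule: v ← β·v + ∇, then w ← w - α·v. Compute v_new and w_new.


v_new = 0.8·-0.95 + 2.84 = -0.76 + 2.84 = 2.08
w_new = 2.49 - 0.1·2.08 = 2.49 - 0.208 = 2.282

v_new=2.08, w_new=2.282


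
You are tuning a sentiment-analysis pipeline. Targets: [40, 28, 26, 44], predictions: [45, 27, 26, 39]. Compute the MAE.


Absolute errors: |40-45|=5, |28-27|=1, |26-26|=0, |44-39|=5
Sum = 11
MAE = 11/4 = 11/4

11/4


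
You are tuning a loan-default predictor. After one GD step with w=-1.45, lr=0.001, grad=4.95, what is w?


w_new = w - α·∇
= -1.45 - 0.001·4.95
= -1.45 - 0.00495
= -1.45495

-1.45495


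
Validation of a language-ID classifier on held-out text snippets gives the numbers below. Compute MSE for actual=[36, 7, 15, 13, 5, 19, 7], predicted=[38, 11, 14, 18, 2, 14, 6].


Squared errors: (36-38)²=4, (7-11)²=16, (15-14)²=1, (13-18)²=25, (5-2)²=9, (19-14)²=25, (7-6)²=1
Sum = 81
MSE = 81/7 = 81/7

81/7


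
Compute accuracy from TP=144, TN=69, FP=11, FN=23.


Accuracy = (TP+TN)/(TP+TN+FP+FN)
= (144+69)/(247)
= 213/247 = 86.23%

86.23%


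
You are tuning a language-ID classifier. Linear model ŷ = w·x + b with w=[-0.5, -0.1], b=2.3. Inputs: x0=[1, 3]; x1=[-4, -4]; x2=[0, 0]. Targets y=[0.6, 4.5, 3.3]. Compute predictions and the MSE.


ŷ0 = (-0.5)·(1) + (-0.1)·(3) + 2.3 = 1.5
ŷ1 = (-0.5)·(-4) + (-0.1)·(-4) + 2.3 = 4.7
ŷ2 = (-0.5)·(0) + (-0.1)·(0) + 2.3 = 2.3
errors² = [0.81, 0.04, 1.0]
MSE = 1.8500/3 = 0.6167

0.6167


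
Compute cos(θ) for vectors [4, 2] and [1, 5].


A·B = 4·1 + 2·5 = 14
‖A‖ = √20 = 4.4721, ‖B‖ = √26 = 5.099
cos = 14/(√20·√26) = 14/√520 = 0.6139

0.6139


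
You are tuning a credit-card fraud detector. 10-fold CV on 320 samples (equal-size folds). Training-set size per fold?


Fold size = 320/10 = 32
Training per fold = 320 - 32 = 288

288


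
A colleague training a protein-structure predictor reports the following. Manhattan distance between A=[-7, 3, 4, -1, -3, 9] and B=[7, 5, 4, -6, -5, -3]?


d = |-7-7| + |3-5| + |4-4| + |-1+ 6| + |-3+ 5| + |9+ 3|
  = 14 + 2 + 0 + 5 + 2 + 12
  = 35

35


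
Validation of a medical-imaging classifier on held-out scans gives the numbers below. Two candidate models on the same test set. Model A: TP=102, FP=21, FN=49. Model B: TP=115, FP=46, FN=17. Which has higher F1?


Model A: P=102/123=0.8293, R=102/151=0.6755, F1=2PR/(P+R)=2TP/(2TP+FP+FN)=204/274=0.7445
Model B: P=115/161=0.7143, R=115/132=0.8712, F1=2PR/(P+R)=2TP/(2TP+FP+FN)=230/293=0.785
0.7445 < 0.785 → Model B

Model B


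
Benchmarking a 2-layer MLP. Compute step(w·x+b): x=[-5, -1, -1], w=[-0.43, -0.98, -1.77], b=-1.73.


z = (-5)·(-0.43) + (-1)·(-0.98) + (-1)·(-1.77) - 1.73
  = 3.17
step(z) = 1 (z≥0)

1


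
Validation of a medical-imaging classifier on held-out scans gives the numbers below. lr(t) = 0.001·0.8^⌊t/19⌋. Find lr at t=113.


n_drops = ⌊113/19⌋ = 5
lr = 0.001·0.8^5 = 0.001·0.32768 = 0.00032768

0.00032768


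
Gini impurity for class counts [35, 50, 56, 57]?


Probabilities: [35/198, 50/198, 56/198, 57/198] ≈ [0.1768, 0.2525, 0.2828, 0.2879]
Σpᵢ² = (1225 + 2500 + 3136 + 3249)/198² = 10110/39204
Gini = 1 - Σpᵢ² = 1 - 10110/39204 = 0.7421

0.7421


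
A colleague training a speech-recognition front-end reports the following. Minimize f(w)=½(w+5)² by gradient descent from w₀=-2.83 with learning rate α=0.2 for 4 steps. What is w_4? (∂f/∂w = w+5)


step 1: grad = -2.83+5 = 2.17; w = -2.83 - 0.2·(2.17) = -3.264
step 2: grad = -3.264+5 = 1.736; w = -3.264 - 0.2·(1.736) = -3.6112
step 3: grad = -3.6112+5 = 1.3888; w = -3.6112 - 0.2·(1.3888) = -3.88896
step 4: grad = -3.88896+5 = 1.11104; w = -3.88896 - 0.2·(1.11104) = -4.111168

-4.111168


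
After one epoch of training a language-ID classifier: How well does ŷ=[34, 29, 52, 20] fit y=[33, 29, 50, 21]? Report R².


ȳ = 33.25
SS_res = Σ(y-ŷ)² = 6
SS_tot = Σ(y-ȳ)² = 448.75
R² = 1 - SS_res/SS_tot = 1 - 0.0134 = 0.9866

0.9866


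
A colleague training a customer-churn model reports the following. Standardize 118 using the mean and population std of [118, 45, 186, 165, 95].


μ = 121.8, σ = 50.237
z = (118 - 121.8)/50.237 = -0.0756

-0.0756


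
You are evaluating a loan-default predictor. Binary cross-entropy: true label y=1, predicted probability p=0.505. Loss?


BCE = -[y·ln(p) + (1-y)·ln(1-p)]
= -1·ln(0.505) - 0
= -ln(0.505) = 0.6832

0.6832


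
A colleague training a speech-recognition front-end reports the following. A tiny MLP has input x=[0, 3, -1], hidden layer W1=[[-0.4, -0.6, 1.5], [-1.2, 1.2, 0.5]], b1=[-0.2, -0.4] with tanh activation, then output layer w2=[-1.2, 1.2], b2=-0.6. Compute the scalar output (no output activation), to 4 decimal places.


z1[0] = (-0.4)·(0) + (-0.6)·(3) + (1.5)·(-1) - 0.2 = -3.5
z1[1] = (-1.2)·(0) + (1.2)·(3) + (0.5)·(-1) - 0.4 = 2.7
h = tanh(z1) = [-0.9982, 0.991]
output = (-1.2)·(-0.9982) + (1.2)·(0.991) - 0.6 = 1.787

1.787


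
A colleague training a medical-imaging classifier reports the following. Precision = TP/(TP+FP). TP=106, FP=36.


Precision = TP/(TP+FP)
= 106/(106+36)
= 106/142 = 74.65%

74.65%


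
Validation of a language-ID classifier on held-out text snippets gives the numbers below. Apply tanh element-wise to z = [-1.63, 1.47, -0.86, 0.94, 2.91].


tanh(-1.63) = -0.9261
tanh(1.47) = 0.8996
tanh(-0.86) = -0.6963
tanh(0.94) = 0.7352
tanh(2.91) = 0.9941
result = [-0.9261, 0.8996, -0.6963, 0.7352, 0.9941]

[-0.9261, 0.8996, -0.6963, 0.7352, 0.9941]


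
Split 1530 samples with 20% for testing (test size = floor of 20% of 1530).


Test = ⌊1530·20/100⌋ = 306
Train = 1530 - 306 = 1224

Train: 1224, Test: 306


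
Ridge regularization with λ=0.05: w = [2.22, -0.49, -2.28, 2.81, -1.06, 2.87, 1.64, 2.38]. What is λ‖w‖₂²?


‖w‖₂² = (2.22)² + (-0.49)² + (-2.28)² + (2.81)² + (-1.06)² + (2.87)² + (1.64)² + (2.38)²
     = 4.9284 + 0.2401 + 5.1984 + 7.8961 + 1.1236 + 8.2369 + 2.6896 + 5.6644
     = 35.9775
λ·‖w‖₂² = 0.05·35.9775 = 1.798875

1.798875


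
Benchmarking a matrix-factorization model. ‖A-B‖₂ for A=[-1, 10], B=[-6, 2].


d = √((-1+ 6)² + (10-2)²)
  = √(25 + 64)
  = √89 = 9.434

9.434


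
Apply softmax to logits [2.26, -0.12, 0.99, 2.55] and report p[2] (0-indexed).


Exponentials: e^2.26=9.5831, e^-0.12=0.8869, e^0.99=2.6912, e^2.55=12.8071
Sum = 25.9683
Softmax = [0.369, 0.0342, 0.1036, 0.4932]
p[2] = 2.6912/25.9683 = 0.1036

0.1036


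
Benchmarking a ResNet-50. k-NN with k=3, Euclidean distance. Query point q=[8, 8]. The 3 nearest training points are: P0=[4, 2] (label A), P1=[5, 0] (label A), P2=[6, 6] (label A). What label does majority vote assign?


d(q,P0) = 7.2111  (label A)
d(q,P1) = 8.544  (label A)
d(q,P2) = 2.8284  (label A)
Votes: A=3, B=0
Majority → A

A


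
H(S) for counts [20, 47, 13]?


Probabilities: [20/80, 47/80, 13/80] ≈ [0.25, 0.5875, 0.1625]
H = -((20/80)·log₂(20/80) + (47/80)·log₂(47/80) + (13/80)·log₂(13/80))
  = 1.3768 bits

1.3768 bits


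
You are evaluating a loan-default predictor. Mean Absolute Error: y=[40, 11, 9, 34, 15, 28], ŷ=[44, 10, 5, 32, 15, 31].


Absolute errors: |40-44|=4, |11-10|=1, |9-5|=4, |34-32|=2, |15-15|=0, |28-31|=3
Sum = 14
MAE = 14/6 = 7/3

7/3


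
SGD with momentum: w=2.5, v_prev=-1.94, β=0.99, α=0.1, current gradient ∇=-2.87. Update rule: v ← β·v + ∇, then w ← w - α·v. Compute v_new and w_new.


v_new = 0.99·-1.94 - 2.87 = -1.9206 - 2.87 = -4.7906
w_new = 2.5 - 0.1·-4.7906 = 2.5 + 0.47906 = 2.97906

v_new=-4.7906, w_new=2.97906


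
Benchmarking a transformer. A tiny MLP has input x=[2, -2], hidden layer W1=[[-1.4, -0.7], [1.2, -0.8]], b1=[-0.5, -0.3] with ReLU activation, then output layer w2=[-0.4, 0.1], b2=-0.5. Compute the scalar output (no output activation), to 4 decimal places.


z1[0] = (-1.4)·(2) + (-0.7)·(-2) - 0.5 = -1.9
z1[1] = (1.2)·(2) + (-0.8)·(-2) - 0.3 = 3.7
h = ReLU(z1) = [0.0, 3.7]
output = (-0.4)·(0.0) + (0.1)·(3.7) - 0.5 = -0.13

-0.13


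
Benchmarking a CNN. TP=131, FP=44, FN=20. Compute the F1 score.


Precision = 131/175 = 0.7486
Recall = 131/151 = 0.8675
F1 = 2·P·R/(P+R) = 2·TP/(2·TP+FP+FN) = 262/(262+44+20) = 262/326 = 0.8037

0.8037


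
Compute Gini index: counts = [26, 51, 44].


Probabilities: [26/121, 51/121, 44/121] ≈ [0.2149, 0.4215, 0.3636]
Σpᵢ² = (676 + 2601 + 1936)/121² = 5213/14641
Gini = 1 - Σpᵢ² = 1 - 5213/14641 = 0.6439

0.6439


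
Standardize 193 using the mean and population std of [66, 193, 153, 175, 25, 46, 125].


μ = 111.8571, σ = 61.4362
z = (193 - 111.8571)/61.4362 = 1.3208

1.3208


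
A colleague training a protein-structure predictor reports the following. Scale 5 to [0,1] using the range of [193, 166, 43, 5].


min=5, max=193
(5-5)/(193-5) = 0/188 = 0.0

0.0


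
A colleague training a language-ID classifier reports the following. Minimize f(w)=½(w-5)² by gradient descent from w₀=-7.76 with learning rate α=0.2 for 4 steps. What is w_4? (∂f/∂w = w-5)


step 1: grad = -7.76-5 = -12.76; w = -7.76 - 0.2·(-12.76) = -5.208
step 2: grad = -5.208-5 = -10.208; w = -5.208 - 0.2·(-10.208) = -3.1664
step 3: grad = -3.1664-5 = -8.1664; w = -3.1664 - 0.2·(-8.1664) = -1.53312
step 4: grad = -1.53312-5 = -6.53312; w = -1.53312 - 0.2·(-6.53312) = -0.226496

-0.226496


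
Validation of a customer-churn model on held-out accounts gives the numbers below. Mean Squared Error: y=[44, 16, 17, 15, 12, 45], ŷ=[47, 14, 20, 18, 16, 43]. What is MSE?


Squared errors: (44-47)²=9, (16-14)²=4, (17-20)²=9, (15-18)²=9, (12-16)²=16, (45-43)²=4
Sum = 51
MSE = 51/6 = 17/2

17/2


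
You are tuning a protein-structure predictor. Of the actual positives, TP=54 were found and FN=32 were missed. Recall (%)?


Recall = TP/(TP+FN)
= 54/(54+32)
= 54/86 = 62.79%

62.79%


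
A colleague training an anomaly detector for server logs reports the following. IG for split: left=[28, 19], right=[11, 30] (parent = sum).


Parent = [39, 49], H_parent = 0.9907
H_left = 0.9734 (n=47), H_right = 0.839 (n=41)
H_children = (47/88)·0.9734 + (41/88)·0.839 = 0.9108
IG = 0.9907 - 0.9108 = 0.0799

0.0799


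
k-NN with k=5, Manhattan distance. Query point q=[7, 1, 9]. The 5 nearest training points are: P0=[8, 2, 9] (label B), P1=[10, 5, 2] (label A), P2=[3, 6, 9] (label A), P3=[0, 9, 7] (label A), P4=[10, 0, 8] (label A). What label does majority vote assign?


d(q,P0) = 2  (label B)
d(q,P1) = 14  (label A)
d(q,P2) = 9  (label A)
d(q,P3) = 17  (label A)
d(q,P4) = 5  (label A)
Votes: A=4, B=1
Majority → A

A


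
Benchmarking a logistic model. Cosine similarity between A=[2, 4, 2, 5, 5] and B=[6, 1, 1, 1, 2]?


A·B = 2·6 + 4·1 + 2·1 + 5·1 + 5·2 = 33
‖A‖ = √74 = 8.6023, ‖B‖ = √43 = 6.5574
cos = 33/(√74·√43) = 33/√3182 = 0.585

0.585


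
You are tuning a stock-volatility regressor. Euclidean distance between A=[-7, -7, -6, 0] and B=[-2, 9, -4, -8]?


d = √((-7+ 2)² + (-7-9)² + (-6+ 4)² + (0+ 8)²)
  = √(25 + 256 + 4 + 64)
  = √349 = 18.6815

18.6815


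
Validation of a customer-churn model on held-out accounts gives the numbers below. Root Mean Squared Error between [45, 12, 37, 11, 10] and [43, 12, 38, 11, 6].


MSE = 21/5 = 4.2
RMSE = √(21/5) = 2.0494

2.0494


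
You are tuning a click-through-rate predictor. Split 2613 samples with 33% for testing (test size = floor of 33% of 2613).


Test = ⌊2613·33/100⌋ = 862
Train = 2613 - 862 = 1751

Train: 1751, Test: 862


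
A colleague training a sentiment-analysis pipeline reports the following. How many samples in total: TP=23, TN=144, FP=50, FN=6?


Total = TP + TN + FP + FN
= 23 + 144 + 50 + 6
= 223
(Predicted positive: 73, predicted negative: 150)

223


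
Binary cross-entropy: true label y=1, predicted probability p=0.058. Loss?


BCE = -[y·ln(p) + (1-y)·ln(1-p)]
= -1·ln(0.058) - 0
= -ln(0.058) = 2.8473

2.8473


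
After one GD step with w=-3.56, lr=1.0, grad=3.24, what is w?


w_new = w - α·∇
= -3.56 - 1.0·3.24
= -3.56 - 3.24
= -6.8

-6.8


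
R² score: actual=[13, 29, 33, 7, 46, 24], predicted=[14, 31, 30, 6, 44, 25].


ȳ = 25.3333
SS_res = Σ(y-ŷ)² = 20
SS_tot = Σ(y-ȳ)² = 989.33
R² = 1 - SS_res/SS_tot = 1 - 0.0202 = 0.9798

0.9798


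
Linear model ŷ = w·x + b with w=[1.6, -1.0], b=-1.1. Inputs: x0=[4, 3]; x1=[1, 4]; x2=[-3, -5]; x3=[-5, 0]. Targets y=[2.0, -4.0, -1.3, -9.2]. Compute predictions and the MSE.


ŷ0 = (1.6)·(4) + (-1.0)·(3) - 1.1 = 2.3
ŷ1 = (1.6)·(1) + (-1.0)·(4) - 1.1 = -3.5
ŷ2 = (1.6)·(-3) + (-1.0)·(-5) - 1.1 = -0.9
ŷ3 = (1.6)·(-5) + (-1.0)·(0) - 1.1 = -9.1
errors² = [0.09, 0.25, 0.16, 0.01]
MSE = 0.5100/4 = 0.1275

0.1275


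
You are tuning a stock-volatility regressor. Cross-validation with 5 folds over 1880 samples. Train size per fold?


Fold size = 1880/5 = 376
Training per fold = 1880 - 376 = 1504

1504


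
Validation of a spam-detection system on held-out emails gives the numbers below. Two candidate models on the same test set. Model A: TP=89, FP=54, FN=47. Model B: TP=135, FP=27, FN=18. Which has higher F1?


Model A: P=89/143=0.6224, R=89/136=0.6544, F1=2PR/(P+R)=2TP/(2TP+FP+FN)=178/279=0.638
Model B: P=135/162=0.8333, R=135/153=0.8824, F1=2PR/(P+R)=2TP/(2TP+FP+FN)=270/315=0.8571
0.638 < 0.8571 → Model B

Model B


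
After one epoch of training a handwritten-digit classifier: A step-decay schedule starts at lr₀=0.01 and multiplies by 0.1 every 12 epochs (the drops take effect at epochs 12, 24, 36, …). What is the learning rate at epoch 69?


n_drops = ⌊69/12⌋ = 5
lr = 0.01·0.1^5 = 0.01·0.00001 = 0.0000001

0.0000001


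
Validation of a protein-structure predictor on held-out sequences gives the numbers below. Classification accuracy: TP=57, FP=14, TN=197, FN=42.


Accuracy = (TP+TN)/(TP+TN+FP+FN)
= (57+197)/(310)
= 254/310 = 81.94%

81.94%


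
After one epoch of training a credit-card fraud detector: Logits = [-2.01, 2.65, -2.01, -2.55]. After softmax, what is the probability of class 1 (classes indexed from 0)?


Exponentials: e^-2.01=0.134, e^2.65=14.154, e^-2.01=0.134, e^-2.55=0.0781
Sum = 14.5001
Softmax = [0.0092, 0.9761, 0.0092, 0.0054]
p[1] = 14.154/14.5001 = 0.9761

0.9761


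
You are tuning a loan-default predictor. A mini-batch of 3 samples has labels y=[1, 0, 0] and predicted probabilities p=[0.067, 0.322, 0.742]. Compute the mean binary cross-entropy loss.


L[0] = -ln(0.067) = 2.7031
L[1] = -ln(1-0.322) = -ln(0.678) = 0.3886
L[2] = -ln(1-0.742) = -ln(0.258) = 1.3548
mean = (2.7031 + 0.3886 + 1.3548)/3 = 1.4822

1.4822


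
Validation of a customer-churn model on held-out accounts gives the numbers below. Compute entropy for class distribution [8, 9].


Probabilities: [8/17, 9/17] ≈ [0.4706, 0.5294]
H = -((8/17)·log₂(8/17) + (9/17)·log₂(9/17))
  = 0.9975 bits

0.9975 bits


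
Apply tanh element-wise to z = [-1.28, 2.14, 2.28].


tanh(-1.28) = -0.8565
tanh(2.14) = 0.9727
tanh(2.28) = 0.9793
result = [-0.8565, 0.9727, 0.9793]

[-0.8565, 0.9727, 0.9793]
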